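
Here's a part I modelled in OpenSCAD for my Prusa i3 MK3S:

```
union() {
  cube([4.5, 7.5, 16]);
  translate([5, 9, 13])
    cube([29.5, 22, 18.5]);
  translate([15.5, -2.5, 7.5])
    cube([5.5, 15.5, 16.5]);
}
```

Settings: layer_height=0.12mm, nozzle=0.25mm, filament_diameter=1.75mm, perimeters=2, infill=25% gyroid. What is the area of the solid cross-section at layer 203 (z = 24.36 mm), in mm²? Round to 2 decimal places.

At z = 24.36 mm: the cube is absent (z outside [0, 16]); the cube at (5, 9) (footprint 29.5×22) is included at this height (area 649.00 mm²); the cube at (15.5, -2.5) is not intersected at this z (z outside [7.5, 24]); Merging all regions: only the 29.5×22 cube at (5, 9) is present, so the union is just that shape — area = 649.00 mm². Overall, the cross-section is a single solid region. Net area = 649.00 mm².

649.00 mm²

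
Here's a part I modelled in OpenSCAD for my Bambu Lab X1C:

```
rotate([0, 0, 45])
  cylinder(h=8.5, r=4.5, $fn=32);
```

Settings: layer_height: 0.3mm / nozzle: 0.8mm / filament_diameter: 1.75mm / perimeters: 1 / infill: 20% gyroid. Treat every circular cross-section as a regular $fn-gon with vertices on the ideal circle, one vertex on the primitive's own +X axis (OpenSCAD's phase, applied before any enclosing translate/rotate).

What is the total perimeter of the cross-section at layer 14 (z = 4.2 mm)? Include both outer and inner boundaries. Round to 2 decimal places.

At z = 4.2 mm: the r=4.5 cylinder contributes a regular 32-gon of circumradius 4.5 (perimeter = 2·32·4.500·sin(180°/32) = 28.23 mm); (rotated 45° about Z; rotation is an isometry so areas/perimeters/island counts are preserved). Overall, the cross-section is a single solid region. Total boundary length (outer) = 28.23 mm.

28.23 mm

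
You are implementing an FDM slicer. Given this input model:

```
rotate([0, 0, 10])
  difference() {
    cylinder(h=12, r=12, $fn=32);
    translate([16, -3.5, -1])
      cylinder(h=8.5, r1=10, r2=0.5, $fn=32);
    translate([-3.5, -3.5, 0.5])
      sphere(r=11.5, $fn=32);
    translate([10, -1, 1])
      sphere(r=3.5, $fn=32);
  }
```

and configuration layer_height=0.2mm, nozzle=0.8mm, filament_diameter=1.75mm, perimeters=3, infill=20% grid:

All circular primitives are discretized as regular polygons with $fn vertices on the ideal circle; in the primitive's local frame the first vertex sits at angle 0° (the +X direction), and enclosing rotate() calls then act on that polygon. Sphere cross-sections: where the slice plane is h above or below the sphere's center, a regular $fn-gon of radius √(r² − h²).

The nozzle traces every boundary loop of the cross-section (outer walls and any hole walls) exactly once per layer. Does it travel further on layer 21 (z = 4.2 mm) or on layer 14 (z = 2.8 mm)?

layer 21 (z = 4.2 mm)

Layer 21 (z = 4.2): the r=12 cylinder gives a regular 32-gon of circumradius 12 (constant along its height) (perimeter = 2·32·12.000·sin(180°/32) = 75.28 mm); the cone at (16, -3.5) contributes a regular 32-gon of circumradius 4.188 (interpolated between r1=10 and r2=0.5 at t=0.612) (perimeter = 2·32·4.188·sin(180°/32) = 26.27 mm); the r=11.5 sphere at (-3.5, -3.5) slices to a regular 32-gon of circumradius 10.889 (√(r²−h²) with h=3.7 from center) (perimeter = 2·32·10.889·sin(180°/32) = 68.30 mm); the r=3.5 sphere at (10, -1) slices to a regular 32-gon of circumradius 1.418 (√(r²−h²) with h=3.2 from center) (perimeter = 2·32·1.418·sin(180°/32) = 8.89 mm); Subtracting the remaining from the first: starting from the r=12 cylinder, the cone at (16, -3.5) misses the remaining region (no effect); the r=11.5 sphere at (-3.5, -3.5) partially overlaps it — only the 294.83 mm² overlap (of its 370.08 mm²) is removed, clipping the outline; the r=3.5 sphere at (10, -1) lies wholly inside it (removes its full 6.27 mm² and its 8.89 mm outline becomes a hole wall) — boundary (outer + 1 inner loop) = 90.97 mm; (rotated 10° about Z; rotation is an isometry so areas/perimeters/island counts are preserved). So its perimeter = 90.97 mm. Layer 14 (z = 2.8): the r=12 cylinder gives a regular 32-gon of circumradius 12 (constant along its height) (perimeter = 2·32·12.000·sin(180°/32) = 75.28 mm); the cone at (16, -3.5): at t=0.447 of its height the radius interpolates to r₁+(r₂−r₁)t = 5.753, giving a regular 32-gon of that circumradius (perimeter = 2·32·5.753·sin(180°/32) = 36.09 mm); the sphere at (-3.5, -3.5): section is a regular 32-gon, circumradius = √(r²−h²) = √(11.5²−2.3²) = 11.268 (perimeter = 2·32·11.268·sin(180°/32) = 70.68 mm); the r=3.5 sphere at (10, -1) contributes a regular 32-gon of circumradius √(3.5²−1.8²) = 3.002 (perimeter = 2·32·3.002·sin(180°/32) = 18.83 mm); Taking the first minus the rest: starting from the r=12 cylinder, the cone at (16, -3.5) partially overlaps it — only the 5.52 mm² overlap (of its 103.31 mm²) is removed, clipping the outline; the r=11.5 sphere at (-3.5, -3.5) partially overlaps it — only the 307.70 mm² overlap (of its 396.30 mm²) is removed, clipping the outline; the r=3.5 sphere at (10, -1) partially overlaps it — only the 18.74 mm² overlap (of its 28.12 mm²) is removed, clipping the outline — boundary = 80.41 mm; (rotated 10° about Z; rotation is an isometry so areas/perimeters/island counts are preserved). So its perimeter = 80.41 mm. Layer 21 is larger (90.97 vs 80.41 mm).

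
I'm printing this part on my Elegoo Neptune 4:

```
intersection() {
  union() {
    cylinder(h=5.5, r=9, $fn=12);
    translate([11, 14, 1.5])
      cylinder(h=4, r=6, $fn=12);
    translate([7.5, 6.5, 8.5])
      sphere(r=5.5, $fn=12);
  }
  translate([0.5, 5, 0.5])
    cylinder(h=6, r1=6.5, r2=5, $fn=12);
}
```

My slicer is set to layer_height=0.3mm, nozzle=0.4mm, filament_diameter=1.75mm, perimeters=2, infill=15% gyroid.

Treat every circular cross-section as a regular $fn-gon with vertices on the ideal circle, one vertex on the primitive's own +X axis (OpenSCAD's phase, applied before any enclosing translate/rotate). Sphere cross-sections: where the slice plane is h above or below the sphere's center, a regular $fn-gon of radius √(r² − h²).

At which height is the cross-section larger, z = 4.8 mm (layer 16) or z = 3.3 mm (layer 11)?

Layer 16 (z = 4.8): the r=9 cylinder contributes a regular 12-gon of circumradius 9 (area = (12/2)·9.000²·sin(360°/12) = 243.00 mm²); the r=6 cylinder at (11, 14) contributes a regular 12-gon of circumradius 6 (area = (12/2)·6.000²·sin(360°/12) = 108.00 mm²); the r=5.5 sphere at (7.5, 6.5) contributes a regular 12-gon of circumradius √(5.5²−3.7²) = 4.069 (area = (12/2)·4.069²·sin(360°/12) = 49.68 mm²); Merging all regions: the regions partially overlap — summed areas 400.68 mm² minus the doubly-counted overlap 19.68 mm² gives 381.00 mm² — area = 381.00 mm²; the cone at (0.5, 5) (r1=6.5→r2=5) has section circumradius 5.425 here — a regular 12-gon (area = (12/2)·5.425²·sin(360°/12) = 88.29 mm²); Taking the intersection: the cone at (0.5, 5) partially overlaps the result so far; clipping to the common part keeps 78.38 mm² — area = 78.38 mm². So its area = 78.38 mm². Layer 11 (z = 3.3): the r=9 cylinder gives a regular 12-gon of circumradius 9 (constant along its height) (area = (12/2)·9.000²·sin(360°/12) = 243.00 mm²); the r=6 cylinder at (11, 14) gives a regular 12-gon of circumradius 6 (constant along its height) (area = (12/2)·6.000²·sin(360°/12) = 108.00 mm²); the r=5.5 sphere at (7.5, 6.5) contributes a regular 12-gon of circumradius √(5.5²−5.2²) = 1.792 (area = (12/2)·1.792²·sin(360°/12) = 9.63 mm²); Combining (union): the regions partially overlap — summed areas 360.63 mm² minus the doubly-counted overlap 0.96 mm² gives 359.67 mm² — area = 359.67 mm²; the cone at (0.5, 5): at t=0.467 of its height the radius interpolates to r₁+(r₂−r₁)t = 5.800, giving a regular 12-gon of that circumradius (area = (12/2)·5.800²·sin(360°/12) = 100.92 mm²); Taking the intersection: the cone at (0.5, 5) partially overlaps the result so far; clipping to the common part keeps 85.49 mm² — area = 85.49 mm². So its area = 85.49 mm². Layer 11 is larger (85.49 vs 78.38 mm²).

layer 11 (z = 3.3 mm)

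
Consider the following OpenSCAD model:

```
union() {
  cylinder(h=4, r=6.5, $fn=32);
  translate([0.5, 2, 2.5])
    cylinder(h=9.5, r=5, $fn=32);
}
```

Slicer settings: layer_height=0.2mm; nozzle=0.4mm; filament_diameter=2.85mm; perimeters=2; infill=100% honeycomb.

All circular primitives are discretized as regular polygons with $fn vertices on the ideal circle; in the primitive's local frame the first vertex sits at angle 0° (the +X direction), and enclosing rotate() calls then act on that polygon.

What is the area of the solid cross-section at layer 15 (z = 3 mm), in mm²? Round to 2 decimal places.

At z = 3 mm: the r=6.5 cylinder contributes a regular 32-gon of circumradius 6.5 (area = (32/2)·6.500²·sin(360°/32) = 131.88 mm²); the r=5 cylinder at (0.5, 2) gives a regular 32-gon of circumradius 5 (constant along its height) (area = (32/2)·5.000²·sin(360°/32) = 78.04 mm²); Combining (union): the regions partially overlap — summed areas 209.92 mm² minus the doubly-counted overlap 74.82 mm² gives 135.09 mm² — area = 135.09 mm². Overall, the cross-section is a single solid region. Net area = 135.09 mm².

135.09 mm²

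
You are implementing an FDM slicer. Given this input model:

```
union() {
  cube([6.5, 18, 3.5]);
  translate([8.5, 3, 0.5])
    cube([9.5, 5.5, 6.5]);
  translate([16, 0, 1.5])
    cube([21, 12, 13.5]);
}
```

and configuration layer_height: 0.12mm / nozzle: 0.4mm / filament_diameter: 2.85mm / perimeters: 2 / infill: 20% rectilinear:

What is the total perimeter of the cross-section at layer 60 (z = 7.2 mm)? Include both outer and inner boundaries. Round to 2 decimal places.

At z = 7.2 mm: the cube does not reach this height (z outside [0, 3.5]); the cube at (8.5, 3) is not intersected at this z (z outside [0.5, 7]); the 21×12 cube at (16, 0) contributes its full rectangle (perimeter 66.00 mm); Taking the union: only the 21×12 cube at (16, 0) is present, so the union is just that shape — boundary = 66.00 mm. Overall, the cross-section is a single solid region. Total boundary length (outer) = 66.00 mm.

66.00 mm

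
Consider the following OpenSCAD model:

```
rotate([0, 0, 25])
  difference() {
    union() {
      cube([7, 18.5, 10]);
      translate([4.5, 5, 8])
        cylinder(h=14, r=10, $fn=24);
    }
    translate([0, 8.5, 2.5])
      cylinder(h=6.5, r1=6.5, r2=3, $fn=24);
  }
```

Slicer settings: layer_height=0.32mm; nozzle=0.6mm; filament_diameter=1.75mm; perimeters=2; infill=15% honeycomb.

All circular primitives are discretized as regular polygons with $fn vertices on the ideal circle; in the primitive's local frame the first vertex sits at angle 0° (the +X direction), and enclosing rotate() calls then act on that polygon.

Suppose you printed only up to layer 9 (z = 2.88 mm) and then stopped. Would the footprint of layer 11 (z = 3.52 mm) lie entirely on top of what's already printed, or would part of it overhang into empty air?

Compare the two slices. At z = 2.88: the cube is present — its section is the full 7×18.5 rectangle (area 129.50 mm²); the cylinder at (4.5, 5) does not reach this height (z outside [8, 22]); Merging all regions: only the 7×18.5 cube is present, so the union is just that shape — area = 129.50 mm²; the cone at (0, 8.5) (r1=6.5→r2=3) has section circumradius 6.295 here — a regular 24-gon (area = (24/2)·6.295²·sin(360°/24) = 123.09 mm²); Taking the first minus the rest: starting from the result so far (129.50 mm²), the cone at (0, 8.5) partially overlaps it — only the 61.54 mm² overlap (of its 123.09 mm²) is removed, clipping the outline — area = 67.96 mm²; (rotated 25° about Z; rotation is an isometry so areas/perimeters/island counts are preserved). At z = 3.52: the cube is present — its section is the full 7×18.5 rectangle (area 129.50 mm²); the cylinder at (4.5, 5) is absent (z outside [8, 22]); Taking the union: only the 7×18.5 cube is present, so the union is just that shape — area = 129.50 mm²; the cone at (0, 8.5) (r1=6.5→r2=3) has section circumradius 5.951 here — a regular 24-gon (area = (24/2)·5.951²·sin(360°/24) = 109.98 mm²); Taking the first minus the rest: starting from the result so far (129.50 mm²), the cone at (0, 8.5) partially overlaps it — only the 54.99 mm² overlap (of its 109.98 mm²) is removed, clipping the outline — area = 74.51 mm²; (rotated 25° about Z; rotation is an isometry so areas/perimeters/island counts are preserved). Checking containment: at z = 3.52 the cross-section extends beyond the z = 2.88 cross-section by about 6.55 mm².

part overhangs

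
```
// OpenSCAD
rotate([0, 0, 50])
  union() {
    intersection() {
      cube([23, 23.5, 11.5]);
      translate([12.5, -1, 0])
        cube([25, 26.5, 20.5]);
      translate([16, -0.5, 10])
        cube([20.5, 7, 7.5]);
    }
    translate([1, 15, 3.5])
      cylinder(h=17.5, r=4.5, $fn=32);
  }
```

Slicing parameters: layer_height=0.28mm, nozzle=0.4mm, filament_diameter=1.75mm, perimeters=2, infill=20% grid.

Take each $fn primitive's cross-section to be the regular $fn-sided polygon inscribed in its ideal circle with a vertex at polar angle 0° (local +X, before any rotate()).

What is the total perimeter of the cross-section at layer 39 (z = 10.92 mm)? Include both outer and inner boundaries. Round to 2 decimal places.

At z = 10.92 mm: the 23×23.5 cube contributes its full rectangle (perimeter 93.00 mm); the cube at (12.5, -1) is present — its section is the full 25×26.5 rectangle (perimeter 103.00 mm); the cube at (16, -0.5) is present — its section is the full 20.5×7 rectangle (perimeter 55.00 mm); Keeping only the common overlap: the 25×26.5 cube at (12.5, -1) partially overlaps the 23×23.5 cube; clipping to the common part keeps 246.75 mm²; the 20.5×7 cube at (16, -0.5) partially overlaps the running intersection; clipping to the common part keeps 45.50 mm² — boundary = 27.00 mm; the r=4.5 cylinder at (1, 15) contributes a regular 32-gon of circumradius 4.5 (perimeter = 2·32·4.500·sin(180°/32) = 28.23 mm); Taking the union: the 2 present regions are separate (no shared area or edge), so areas and boundary lengths simply add and each stays a separate island — boundary = 55.23 mm; (whole slice rotated 50° about Z — lengths, areas and connectivity unchanged). Overall, the cross-section has 2 separate islands. Total boundary length (outer) = 55.23 mm.

55.23 mm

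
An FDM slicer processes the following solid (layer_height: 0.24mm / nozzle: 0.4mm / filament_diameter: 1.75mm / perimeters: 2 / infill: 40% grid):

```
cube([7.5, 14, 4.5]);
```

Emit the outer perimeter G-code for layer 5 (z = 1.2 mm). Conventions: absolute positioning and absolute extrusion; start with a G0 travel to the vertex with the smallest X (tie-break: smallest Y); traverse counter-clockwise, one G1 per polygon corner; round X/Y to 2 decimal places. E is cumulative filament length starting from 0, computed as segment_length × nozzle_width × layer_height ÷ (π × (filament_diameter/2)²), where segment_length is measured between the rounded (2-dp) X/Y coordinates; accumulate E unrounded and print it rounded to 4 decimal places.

At z = 1.2 mm: the cube is present — its section is the full 7.5×14 rectangle. The outline is a single polygon with 4 vertices. Extrusion per mm of travel: 0.4 × 0.24 / (π × 0.875²) = 0.039912. Accumulating E over each segment gives final E = 1.7162.

G0 X0.00 Y0.00 Z1.20
G1 X7.50 Y0.00 E0.2993
G1 X7.50 Y14.00 E0.8581
G1 X0.00 Y14.00 E1.1575
G1 X0.00 Y0.00 E1.7162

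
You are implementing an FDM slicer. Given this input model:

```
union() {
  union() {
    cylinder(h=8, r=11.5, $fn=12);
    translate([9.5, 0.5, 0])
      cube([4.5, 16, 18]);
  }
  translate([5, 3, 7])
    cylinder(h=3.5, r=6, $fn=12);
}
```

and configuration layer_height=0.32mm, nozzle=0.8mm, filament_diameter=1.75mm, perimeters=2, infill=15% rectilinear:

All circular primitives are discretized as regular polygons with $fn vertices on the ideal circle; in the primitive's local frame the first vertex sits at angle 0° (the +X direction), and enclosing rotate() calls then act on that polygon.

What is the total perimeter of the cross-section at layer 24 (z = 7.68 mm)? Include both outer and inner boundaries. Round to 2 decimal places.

98.04 mm

At z = 7.68 mm: the r=11.5 cylinder gives a regular 12-gon of circumradius 11.5 (constant along its height) (perimeter = 2·12·11.500·sin(180°/12) = 71.43 mm); the cube at (9.5, 0.5) (footprint 4.5×16) is included at this height (perimeter 41.00 mm); Merging all regions: the regions partially overlap (shared area 6.21 mm²), so the edge portions inside another operand are dropped and the merged outline is re-measured after clipping — boundary = 98.77 mm; the r=6 cylinder at (5, 3) gives a regular 12-gon of circumradius 6 (constant along its height) (perimeter = 2·12·6.000·sin(180°/12) = 37.27 mm); Merging all regions: the regions partially overlap (shared area 107.11 mm²), so the edge portions inside another operand are dropped and the merged outline is re-measured after clipping — boundary = 98.04 mm. Overall, the cross-section is a single solid region. Total boundary length (outer) = 98.04 mm.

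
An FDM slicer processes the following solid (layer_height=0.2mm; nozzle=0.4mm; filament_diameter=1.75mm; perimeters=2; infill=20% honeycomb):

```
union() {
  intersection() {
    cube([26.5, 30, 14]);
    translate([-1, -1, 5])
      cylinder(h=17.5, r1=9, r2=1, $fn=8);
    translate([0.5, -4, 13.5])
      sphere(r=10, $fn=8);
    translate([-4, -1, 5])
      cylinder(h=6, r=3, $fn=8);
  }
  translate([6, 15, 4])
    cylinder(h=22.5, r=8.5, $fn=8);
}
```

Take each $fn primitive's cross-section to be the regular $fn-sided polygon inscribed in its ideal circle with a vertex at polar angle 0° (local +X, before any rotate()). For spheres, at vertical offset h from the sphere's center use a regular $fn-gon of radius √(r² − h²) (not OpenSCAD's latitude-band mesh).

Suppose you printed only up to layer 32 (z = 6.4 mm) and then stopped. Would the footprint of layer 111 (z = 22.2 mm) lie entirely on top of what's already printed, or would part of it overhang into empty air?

Compare the two slices. At z = 6.4: the cube (footprint 26.5×30) is included at this height (area 795.00 mm²); the cone at (-1, -1) (r1=9→r2=1) has section circumradius 8.360 here — a regular 8-gon (area = (8/2)·8.360²·sin(360°/8) = 197.68 mm²); the sphere at (0.5, -4): section is a regular 8-gon, circumradius = √(r²−h²) = √(10²−7.1²) = 7.042 (area = (8/2)·7.042²·sin(360°/8) = 140.26 mm²); the r=3 cylinder at (-4, -1) gives a regular 8-gon of circumradius 3 (constant along its height) (area = (8/2)·3.000²·sin(360°/8) = 25.46 mm²); Taking the intersection: the cone at (-1, -1) partially overlaps the 26.5×30 cube; clipping to the common part keeps 34.11 mm²; the r=10 sphere at (0.5, -4) partially overlaps the running intersection; clipping to the common part keeps 11.68 mm²; the r=3 cylinder at (-4, -1) does not overlap the running intersection (empty) — nothing remains; the r=8.5 cylinder at (6, 15) contributes a regular 8-gon of circumradius 8.5 (area = (8/2)·8.500²·sin(360°/8) = 204.35 mm²); Taking the union: only the r=8.5 cylinder at (6, 15) is present, so the union is just that shape — area = 204.35 mm². At z = 22.2: the cube is not intersected at this z (z outside [0, 14]); the cone at (-1, -1) contributes a regular 8-gon of circumradius 1.137 (interpolated between r1=9 and r2=1 at t=0.983) (area = (8/2)·1.137²·sin(360°/8) = 3.66 mm²); the sphere at (0.5, -4): section is a regular 8-gon, circumradius = √(r²−h²) = √(10²−8.7²) = 4.931 (area = (8/2)·4.931²·sin(360°/8) = 68.76 mm²); the cylinder at (-4, -1) is absent (z outside [5, 11]); Keeping only the common overlap: at least one operand is absent at this height, so nothing remains; the r=8.5 cylinder at (6, 15) gives a regular 8-gon of circumradius 8.5 (constant along its height) (area = (8/2)·8.500²·sin(360°/8) = 204.35 mm²); Combining (union): only the r=8.5 cylinder at (6, 15) is present, so the union is just that shape — area = 204.35 mm². Checking containment: the cross-section at z = 22.2 is a subset of the cross-section at z = 6.4.

entirely on top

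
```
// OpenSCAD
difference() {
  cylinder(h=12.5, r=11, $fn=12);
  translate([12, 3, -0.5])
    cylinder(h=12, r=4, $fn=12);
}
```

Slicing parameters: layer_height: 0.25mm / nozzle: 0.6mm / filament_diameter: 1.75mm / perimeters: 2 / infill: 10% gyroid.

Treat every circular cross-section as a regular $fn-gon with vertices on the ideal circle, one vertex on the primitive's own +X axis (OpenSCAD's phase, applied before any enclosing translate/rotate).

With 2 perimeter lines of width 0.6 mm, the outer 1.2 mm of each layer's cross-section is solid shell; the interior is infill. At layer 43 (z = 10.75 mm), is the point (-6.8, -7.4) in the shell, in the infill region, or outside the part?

shell

At z = 10.75 mm: the cylinder: section is a regular 12-gon, circumradius r=11; the cylinder at (12, 3): section is a regular 12-gon, circumradius r=4; Subtracting the remaining from the first: starting from the r=11 cylinder, the r=4 cylinder at (12, 3) partially overlaps it — only the 10.65 mm² overlap (of its 48.00 mm²) is removed, clipping the outline — 1 connected region. Overall, the cross-section is a single solid region. The nearest boundary edge runs (-5.50, -9.53)→(-9.53, -5.50); distance from the point to it = 0.58 mm. The point is inside the cross-section, 0.58 mm from the nearest boundary — within the 1.2 mm shell band (2 × 0.6).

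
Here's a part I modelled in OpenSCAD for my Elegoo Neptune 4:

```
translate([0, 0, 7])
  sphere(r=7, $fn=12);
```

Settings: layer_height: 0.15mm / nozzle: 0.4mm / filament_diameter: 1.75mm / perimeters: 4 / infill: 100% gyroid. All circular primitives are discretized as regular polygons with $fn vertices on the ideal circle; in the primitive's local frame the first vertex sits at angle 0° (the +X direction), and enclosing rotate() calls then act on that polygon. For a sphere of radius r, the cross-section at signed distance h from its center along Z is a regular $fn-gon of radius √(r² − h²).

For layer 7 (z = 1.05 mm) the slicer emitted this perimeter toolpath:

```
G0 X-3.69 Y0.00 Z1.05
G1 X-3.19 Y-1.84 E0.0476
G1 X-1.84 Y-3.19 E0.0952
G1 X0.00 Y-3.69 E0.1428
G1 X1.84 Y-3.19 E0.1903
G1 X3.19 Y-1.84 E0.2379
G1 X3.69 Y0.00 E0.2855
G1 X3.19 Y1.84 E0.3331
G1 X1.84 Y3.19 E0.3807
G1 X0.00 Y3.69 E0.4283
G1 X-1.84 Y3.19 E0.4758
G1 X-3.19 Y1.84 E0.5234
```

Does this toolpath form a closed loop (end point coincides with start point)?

Start point (G0): (-3.69, 0.00). End point (last G1): the path does not return to the start — open.

no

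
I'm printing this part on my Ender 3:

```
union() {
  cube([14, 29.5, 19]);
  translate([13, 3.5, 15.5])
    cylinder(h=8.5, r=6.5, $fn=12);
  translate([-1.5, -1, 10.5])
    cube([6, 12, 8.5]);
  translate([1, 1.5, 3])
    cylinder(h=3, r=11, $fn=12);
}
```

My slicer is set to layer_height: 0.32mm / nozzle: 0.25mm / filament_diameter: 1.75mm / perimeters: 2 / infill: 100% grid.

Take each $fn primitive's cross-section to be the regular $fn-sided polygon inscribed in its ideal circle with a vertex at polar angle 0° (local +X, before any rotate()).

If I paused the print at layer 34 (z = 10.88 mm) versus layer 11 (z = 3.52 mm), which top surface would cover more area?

Layer 34 (z = 10.88): the cube (footprint 14×29.5) is included at this height (area 413.00 mm²); the cylinder at (13, 3.5) is not intersected at this z (z outside [15.5, 24]); the cube at (-1.5, -1) is present — its section is the full 6×12 rectangle (area 72.00 mm²); the cylinder at (1, 1.5) is absent (z outside [3, 6]); Taking the union: the regions partially overlap — summed areas 485.00 mm² minus the doubly-counted overlap 49.50 mm² gives 435.50 mm² — area = 435.50 mm². So its area = 435.50 mm². Layer 11 (z = 3.52): the 14×29.5 cube contributes its full rectangle (area 413.00 mm²); the cylinder at (13, 3.5) does not reach this height (z outside [15.5, 24]); the cube at (-1.5, -1) does not reach this height (z outside [10.5, 19]); the cylinder at (1, 1.5): section is a regular 12-gon, circumradius r=11 (area = (12/2)·11.000²·sin(360°/12) = 363.00 mm²); Taking the union: the regions partially overlap — summed areas 776.00 mm² minus the doubly-counted overlap 119.31 mm² gives 656.69 mm² — area = 656.69 mm². So its area = 656.69 mm². Layer 11 is larger (656.69 vs 435.50 mm²).

layer 11 (z = 3.52 mm)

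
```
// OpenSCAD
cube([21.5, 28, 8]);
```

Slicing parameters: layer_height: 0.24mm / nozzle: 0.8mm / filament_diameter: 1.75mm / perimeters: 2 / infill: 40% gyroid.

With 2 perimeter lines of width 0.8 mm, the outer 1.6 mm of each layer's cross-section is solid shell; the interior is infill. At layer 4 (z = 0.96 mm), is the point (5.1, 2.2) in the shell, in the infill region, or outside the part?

infill

At z = 0.96 mm: the 21.5×28 cube contributes its full rectangle. Overall, the cross-section is a single solid region. The nearest boundary edge runs (0.00, 0.00)→(21.50, 0.00); distance from the point to it = 2.20 mm. The point is inside the cross-section and 2.20 mm from the nearest boundary — more than the 1.6 mm shell width (2 × 0.8), so it's in the infill interior.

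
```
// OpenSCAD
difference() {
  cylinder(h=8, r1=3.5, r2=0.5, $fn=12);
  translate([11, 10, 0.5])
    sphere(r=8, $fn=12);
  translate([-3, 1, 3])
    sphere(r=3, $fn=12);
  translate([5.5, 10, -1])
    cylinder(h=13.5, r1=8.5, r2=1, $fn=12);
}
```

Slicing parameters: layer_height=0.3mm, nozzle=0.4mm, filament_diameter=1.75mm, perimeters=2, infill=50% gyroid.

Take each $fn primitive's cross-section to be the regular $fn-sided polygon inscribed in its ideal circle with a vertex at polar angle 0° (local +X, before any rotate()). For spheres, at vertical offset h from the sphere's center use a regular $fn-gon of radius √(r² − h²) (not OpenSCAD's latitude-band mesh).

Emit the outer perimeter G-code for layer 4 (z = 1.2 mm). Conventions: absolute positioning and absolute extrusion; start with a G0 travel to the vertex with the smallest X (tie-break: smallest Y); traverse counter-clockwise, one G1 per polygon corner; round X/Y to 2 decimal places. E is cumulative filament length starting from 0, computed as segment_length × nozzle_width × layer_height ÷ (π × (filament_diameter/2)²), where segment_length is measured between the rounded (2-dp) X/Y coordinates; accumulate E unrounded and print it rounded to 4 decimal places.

G0 X-2.70 Y-1.32 Z1.20
G1 X-2.64 Y-1.52 E0.0104
G1 X-1.53 Y-2.64 E0.0891
G1 X0.00 Y-3.05 E0.1681
G1 X1.53 Y-2.64 E0.2471
G1 X2.64 Y-1.53 E0.3255
G1 X3.05 Y0.00 E0.4045
G1 X2.64 Y1.52 E0.4830
G1 X1.53 Y2.64 E0.5617
G1 X0.00 Y3.05 E0.6407
G1 X-1.40 Y2.68 E0.7130
G1 X-0.92 Y2.20 E0.7468
G1 X-0.60 Y1.00 E0.8088
G1 X-0.92 Y-0.20 E0.8707
G1 X-1.80 Y-1.08 E0.9328
G1 X-2.70 Y-1.32 E0.9793

At z = 1.2 mm: the cone (r1=3.5→r2=0.5) has section circumradius 3.050 here — a regular 12-gon; the sphere at (11, 10): section is a regular 12-gon, circumradius = √(r²−h²) = √(8²−0.7²) = 7.969; the r=3 sphere at (-3, 1) contributes a regular 12-gon of circumradius √(3²−1.8²) = 2.400; the cone at (5.5, 10): at t=0.163 of its height the radius interpolates to r₁+(r₂−r₁)t = 7.278, giving a regular 12-gon of that circumradius; Taking the first minus the rest: starting from the cone, the r=8 sphere at (11, 10) misses the remaining region (no effect); the r=3 sphere at (-3, 1) partially overlaps it — only the 6.39 mm² overlap (of its 17.28 mm²) is removed, clipping the outline; the cone at (5.5, 10) misses the remaining region (no effect) — 1 connected region. The outline is a single polygon with 15 vertices. Extrusion per mm of travel: 0.4 × 0.3 / (π × 0.875²) = 0.049890. Accumulating E over each segment gives final E = 0.9793.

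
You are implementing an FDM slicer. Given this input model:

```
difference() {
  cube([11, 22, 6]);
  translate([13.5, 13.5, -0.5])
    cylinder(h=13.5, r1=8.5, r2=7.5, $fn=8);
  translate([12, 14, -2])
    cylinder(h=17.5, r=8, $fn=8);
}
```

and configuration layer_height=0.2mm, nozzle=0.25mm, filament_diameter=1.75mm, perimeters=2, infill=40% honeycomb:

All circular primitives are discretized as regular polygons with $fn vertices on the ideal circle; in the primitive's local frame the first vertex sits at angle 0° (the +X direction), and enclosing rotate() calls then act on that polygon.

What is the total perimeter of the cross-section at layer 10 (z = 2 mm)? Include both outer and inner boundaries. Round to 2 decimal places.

At z = 2 mm: the cube is present — its section is the full 11×22 rectangle (perimeter 66.00 mm); the cone at (13.5, 13.5) contributes a regular 8-gon of circumradius 8.315 (interpolated between r1=8.5 and r2=7.5 at t=0.185) (perimeter = 2·8·8.315·sin(180°/8) = 50.91 mm); the r=8 cylinder at (12, 14) gives a regular 8-gon of circumradius 8 (constant along its height) (perimeter = 2·8·8.000·sin(180°/8) = 48.98 mm); Subtracting the remaining from the first: starting from the 11×22 cube, the cone at (13.5, 13.5) partially overlaps it — only the 58.79 mm² overlap (of its 195.55 mm²) is removed, clipping the outline; the r=8 cylinder at (12, 14) partially overlaps it — only the 16.80 mm² overlap (of its 181.02 mm²) is removed, clipping the outline — boundary = 73.11 mm. Overall, the cross-section is a single solid region. Total boundary length (outer) = 73.11 mm.

73.11 mm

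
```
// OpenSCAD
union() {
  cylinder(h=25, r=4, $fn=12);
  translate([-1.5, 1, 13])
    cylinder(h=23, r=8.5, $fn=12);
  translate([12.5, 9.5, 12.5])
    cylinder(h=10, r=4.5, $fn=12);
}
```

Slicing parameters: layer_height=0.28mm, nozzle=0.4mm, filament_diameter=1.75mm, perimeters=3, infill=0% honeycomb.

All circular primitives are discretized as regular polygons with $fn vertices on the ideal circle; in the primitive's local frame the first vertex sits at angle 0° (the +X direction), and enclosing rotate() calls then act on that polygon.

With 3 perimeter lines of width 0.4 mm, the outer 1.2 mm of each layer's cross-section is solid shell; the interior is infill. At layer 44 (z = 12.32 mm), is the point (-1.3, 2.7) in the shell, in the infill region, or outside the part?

shell

At z = 12.32 mm: the cylinder: section is a regular 12-gon, circumradius r=4; the cylinder at (-1.5, 1) is not intersected at this z (z outside [13, 36]); the cylinder at (12.5, 9.5) is absent (z outside [12.5, 22.5]); Combining (union): only the r=4 cylinder is present, so the union is just that shape — 1 connected region. Overall, the cross-section is a single solid region. The nearest boundary edge runs (0.00, 4.00)→(-2.00, 3.46); distance from the point to it = 0.92 mm. The point is inside the cross-section, 0.92 mm from the nearest boundary — within the 1.2 mm shell band (3 × 0.4).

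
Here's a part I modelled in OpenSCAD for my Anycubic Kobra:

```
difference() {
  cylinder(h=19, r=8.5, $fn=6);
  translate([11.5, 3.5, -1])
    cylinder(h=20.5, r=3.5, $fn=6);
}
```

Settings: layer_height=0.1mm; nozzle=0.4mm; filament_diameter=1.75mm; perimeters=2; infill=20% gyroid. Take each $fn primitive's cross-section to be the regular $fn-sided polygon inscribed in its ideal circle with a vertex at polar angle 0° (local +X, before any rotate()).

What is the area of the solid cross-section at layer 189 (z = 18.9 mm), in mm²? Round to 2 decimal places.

At z = 18.9 mm: the r=8.5 cylinder contributes a regular 6-gon of circumradius 8.5 (area = (6/2)·8.500²·sin(360°/6) = 187.71 mm²); the cylinder at (11.5, 3.5): section is a regular 6-gon, circumradius r=3.5 (area = (6/2)·3.500²·sin(360°/6) = 31.83 mm²); Subtracting the remaining from the first: starting from the r=8.5 cylinder (187.71 mm²), the r=3.5 cylinder at (11.5, 3.5) misses the remaining region (no effect) — area = 187.71 mm². Overall, the cross-section is a single solid region. Net area = 187.71 mm².

187.71 mm²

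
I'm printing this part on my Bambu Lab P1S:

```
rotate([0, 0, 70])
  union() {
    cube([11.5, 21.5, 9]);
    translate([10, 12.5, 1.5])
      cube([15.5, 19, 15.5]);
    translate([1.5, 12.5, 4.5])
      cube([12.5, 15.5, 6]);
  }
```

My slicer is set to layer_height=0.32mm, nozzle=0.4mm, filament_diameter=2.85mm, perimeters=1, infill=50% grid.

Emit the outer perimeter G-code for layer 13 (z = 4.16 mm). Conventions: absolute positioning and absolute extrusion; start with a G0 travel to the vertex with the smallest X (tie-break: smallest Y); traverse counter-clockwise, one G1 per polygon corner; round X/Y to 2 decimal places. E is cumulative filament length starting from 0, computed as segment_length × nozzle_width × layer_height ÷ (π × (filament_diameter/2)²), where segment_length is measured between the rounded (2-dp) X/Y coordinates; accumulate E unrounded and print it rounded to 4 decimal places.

At z = 4.16 mm: the cube is present — its section is the full 11.5×21.5 rectangle; the cube at (10, 12.5) is present — its section is the full 15.5×19 rectangle; the cube at (1.5, 12.5) is absent (z outside [4.5, 10.5]); Taking the union: the regions partially overlap (shared area 13.50 mm²), so overlapping operands fuse into one piece — 1 connected region; (whole slice rotated 70° about Z — lengths, areas and connectivity unchanged). The outline is a single polygon with 8 vertices. Extrusion per mm of travel: 0.4 × 0.32 / (π × 1.425²) = 0.020065. Accumulating E over each segment gives final E = 2.2876.

G0 X-26.18 Y20.17 Z4.16
G1 X-16.78 Y16.75 E0.2007
G1 X-20.20 Y7.35 E0.4014
G1 X0.00 Y0.00 E0.8327
G1 X3.93 Y10.81 E1.0635
G1 X-7.81 Y15.08 E1.3141
G1 X-3.02 Y28.24 E1.5951
G1 X-20.88 Y34.74 E1.9765
G1 X-26.18 Y20.17 E2.2876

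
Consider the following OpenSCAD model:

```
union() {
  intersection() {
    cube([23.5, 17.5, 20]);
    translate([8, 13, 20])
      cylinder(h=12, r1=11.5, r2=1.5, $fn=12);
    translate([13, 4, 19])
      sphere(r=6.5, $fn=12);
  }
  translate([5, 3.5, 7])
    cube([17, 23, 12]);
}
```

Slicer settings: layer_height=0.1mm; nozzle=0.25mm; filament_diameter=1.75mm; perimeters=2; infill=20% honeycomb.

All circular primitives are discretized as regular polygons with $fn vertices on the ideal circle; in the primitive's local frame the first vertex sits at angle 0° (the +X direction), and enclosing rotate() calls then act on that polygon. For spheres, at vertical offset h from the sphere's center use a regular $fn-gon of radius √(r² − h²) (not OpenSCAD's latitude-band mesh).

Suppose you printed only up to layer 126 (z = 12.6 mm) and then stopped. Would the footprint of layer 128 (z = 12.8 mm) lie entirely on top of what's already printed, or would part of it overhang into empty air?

entirely on top

Compare the two slices. At z = 12.6: the cube (footprint 23.5×17.5) is included at this height (area 411.25 mm²); the cone at (8, 13) does not reach this height (z outside [20, 32]); the r=6.5 sphere at (13, 4) contributes a regular 12-gon of circumradius √(6.5²−6.4²) = 1.136 (area = (12/2)·1.136²·sin(360°/12) = 3.87 mm²); Taking the intersection: at least one operand is absent at this height, so nothing remains; the cube at (5, 3.5) (footprint 17×23) is included at this height (area 391.00 mm²); Merging all regions: only the 17×23 cube at (5, 3.5) is present, so the union is just that shape — area = 391.00 mm². At z = 12.8: the 23.5×17.5 cube contributes its full rectangle (area 411.25 mm²); the cone at (8, 13) does not reach this height (z outside [20, 32]); the r=6.5 sphere at (13, 4) slices to a regular 12-gon of circumradius 1.952 (√(r²−h²) with h=6.2 from center) (area = (12/2)·1.952²·sin(360°/12) = 11.43 mm²); Keeping only the common overlap: at least one operand is absent at this height, so nothing remains; the 17×23 cube at (5, 3.5) contributes its full rectangle (area 391.00 mm²); Combining (union): only the 17×23 cube at (5, 3.5) is present, so the union is just that shape — area = 391.00 mm². Checking containment: the cross-section at z = 12.8 is a subset of the cross-section at z = 12.6.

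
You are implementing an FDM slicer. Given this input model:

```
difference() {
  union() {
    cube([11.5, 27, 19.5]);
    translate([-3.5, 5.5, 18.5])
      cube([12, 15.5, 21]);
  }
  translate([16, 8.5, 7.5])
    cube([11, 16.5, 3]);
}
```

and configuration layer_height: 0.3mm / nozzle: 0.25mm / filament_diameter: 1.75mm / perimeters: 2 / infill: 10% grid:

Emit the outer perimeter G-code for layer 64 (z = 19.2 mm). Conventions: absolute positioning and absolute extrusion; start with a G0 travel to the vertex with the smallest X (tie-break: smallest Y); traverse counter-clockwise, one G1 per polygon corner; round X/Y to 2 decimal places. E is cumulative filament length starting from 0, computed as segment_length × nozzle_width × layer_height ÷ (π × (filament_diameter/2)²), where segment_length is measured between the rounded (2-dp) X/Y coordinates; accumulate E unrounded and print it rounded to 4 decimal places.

G0 X-3.50 Y5.50 Z19.20
G1 X0.00 Y5.50 E0.1091
G1 X0.00 Y0.00 E0.2806
G1 X11.50 Y0.00 E0.6392
G1 X11.50 Y27.00 E1.4811
G1 X0.00 Y27.00 E1.8397
G1 X0.00 Y21.00 E2.0268
G1 X-3.50 Y21.00 E2.1359
G1 X-3.50 Y5.50 E2.6192

At z = 19.2 mm: the cube (footprint 11.5×27) is included at this height; the cube at (-3.5, 5.5) is present — its section is the full 12×15.5 rectangle; Taking the union: the regions partially overlap (shared area 131.75 mm²), so overlapping operands fuse into one piece — 1 connected region; the cube at (16, 8.5) does not reach this height (z outside [7.5, 10.5]); Subtracting the remaining from the first: none of the subtracted shapes is present at this height, so the result so far is unchanged — 1 connected region. The outline is a single polygon with 8 vertices. Extrusion per mm of travel: 0.25 × 0.3 / (π × 0.875²) = 0.031181. Accumulating E over each segment gives final E = 2.6192.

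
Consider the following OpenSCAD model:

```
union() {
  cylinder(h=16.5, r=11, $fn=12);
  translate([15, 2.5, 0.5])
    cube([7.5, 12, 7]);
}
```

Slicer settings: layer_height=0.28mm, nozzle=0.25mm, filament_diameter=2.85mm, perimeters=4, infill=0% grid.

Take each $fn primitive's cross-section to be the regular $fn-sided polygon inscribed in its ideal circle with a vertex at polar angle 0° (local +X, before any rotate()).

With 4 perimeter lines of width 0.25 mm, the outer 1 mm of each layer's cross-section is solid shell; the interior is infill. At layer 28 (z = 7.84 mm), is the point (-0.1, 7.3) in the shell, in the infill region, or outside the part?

At z = 7.84 mm: the r=11 cylinder contributes a regular 12-gon of circumradius 11; the cube at (15, 2.5) is absent (z outside [0.5, 7.5]); Taking the union: only the r=11 cylinder is present, so the union is just that shape — 1 connected region. Overall, the cross-section is a single solid region. The nearest boundary edge runs (0.00, 11.00)→(-5.50, 9.53); distance from the point to it = 3.55 mm. The point is inside the cross-section and 3.55 mm from the nearest boundary — more than the 1 mm shell width (4 × 0.25), so it's in the infill interior.

infill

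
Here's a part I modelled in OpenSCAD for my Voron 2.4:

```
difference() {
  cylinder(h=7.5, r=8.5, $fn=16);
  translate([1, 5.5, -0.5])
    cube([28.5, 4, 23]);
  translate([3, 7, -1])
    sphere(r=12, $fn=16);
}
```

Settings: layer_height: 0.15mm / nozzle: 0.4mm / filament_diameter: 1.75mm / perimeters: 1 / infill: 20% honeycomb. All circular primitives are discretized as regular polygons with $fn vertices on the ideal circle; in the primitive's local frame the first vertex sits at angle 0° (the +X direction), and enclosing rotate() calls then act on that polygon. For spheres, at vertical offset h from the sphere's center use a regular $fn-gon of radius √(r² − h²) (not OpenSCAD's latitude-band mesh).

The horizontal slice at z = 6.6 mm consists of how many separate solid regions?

1

At z = 6.6 mm: the r=8.5 cylinder contributes a regular 16-gon of circumradius 8.5; the cube at (1, 5.5) is present — its section is the full 28.5×4 rectangle; the sphere at (3, 7): section is a regular 16-gon, circumradius = √(r²−h²) = √(12²−7.6²) = 9.287; Taking the first minus the rest: starting from the r=8.5 cylinder, the 28.5×4 cube at (1, 5.5) partially overlaps it — only the 9.84 mm² overlap (of its 114.00 mm²) is removed, clipping the outline; the r=12 sphere at (3, 7) partially overlaps it — only the 102.59 mm² overlap (of its 264.02 mm²) is removed, clipping the outline — 1 connected region. The result has 1 disconnected region.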